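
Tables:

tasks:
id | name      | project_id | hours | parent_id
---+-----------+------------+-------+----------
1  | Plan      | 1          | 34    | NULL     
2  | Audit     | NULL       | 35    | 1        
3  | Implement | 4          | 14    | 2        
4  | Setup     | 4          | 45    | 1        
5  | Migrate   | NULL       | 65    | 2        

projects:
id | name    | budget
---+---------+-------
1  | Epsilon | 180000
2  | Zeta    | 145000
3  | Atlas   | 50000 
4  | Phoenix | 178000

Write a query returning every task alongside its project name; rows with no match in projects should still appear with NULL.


LEFT JOIN keeps every row from tasks (the left table); where project_id has no match in projects, the project columns become NULL. Walk through each task:
  - task 1 (Plan): project_id=1 -> matches Epsilon
  - task 2 (Audit): project_id=NULL, no match -> kept with NULL
  - task 3 (Implement): project_id=4 -> matches Phoenix
  - task 4 (Setup): project_id=4 -> matches Phoenix
  - task 5 (Migrate): project_id=NULL, no match -> kept with NULL
All 5 rows appear; 2 have NULL project.

SQL:
SELECT a.name, b.name AS project
FROM tasks a
LEFT JOIN projects b ON a.project_id = b.id

Result:
name      | project
----------+--------
Plan      | Epsilon
Audit     | NULL   
Implement | Phoenix
Setup     | Phoenix
Migrate   | NULL   


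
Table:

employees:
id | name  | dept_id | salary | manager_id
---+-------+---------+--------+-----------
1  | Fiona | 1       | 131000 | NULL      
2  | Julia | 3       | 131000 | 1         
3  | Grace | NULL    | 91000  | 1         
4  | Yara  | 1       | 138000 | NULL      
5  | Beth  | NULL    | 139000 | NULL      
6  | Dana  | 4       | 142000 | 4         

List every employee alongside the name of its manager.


This is a self-join: employees is joined to a second copy of itself, matching each row's manager_id to another row's id. Use LEFT JOIN so rows with manager_id=NULL are kept.
  - employee 1 (Fiona): manager_id=NULL -> NULL
  - employee 2 (Julia): manager_id=1 -> Fiona
  - employee 3 (Grace): manager_id=1 -> Fiona
  - employee 4 (Yara): manager_id=NULL -> NULL
  - employee 5 (Beth): manager_id=NULL -> NULL
  - employee 6 (Dana): manager_id=4 -> Yara

SQL:
SELECT a.name AS item, b.name AS manager
FROM employees a
LEFT JOIN employees b ON a.manager_id = b.id

Result:
item  | manager
------+--------
Fiona | NULL   
Julia | Fiona  
Grace | Fiona  
Yara  | NULL   
Beth  | NULL   
Dana  | Yara   


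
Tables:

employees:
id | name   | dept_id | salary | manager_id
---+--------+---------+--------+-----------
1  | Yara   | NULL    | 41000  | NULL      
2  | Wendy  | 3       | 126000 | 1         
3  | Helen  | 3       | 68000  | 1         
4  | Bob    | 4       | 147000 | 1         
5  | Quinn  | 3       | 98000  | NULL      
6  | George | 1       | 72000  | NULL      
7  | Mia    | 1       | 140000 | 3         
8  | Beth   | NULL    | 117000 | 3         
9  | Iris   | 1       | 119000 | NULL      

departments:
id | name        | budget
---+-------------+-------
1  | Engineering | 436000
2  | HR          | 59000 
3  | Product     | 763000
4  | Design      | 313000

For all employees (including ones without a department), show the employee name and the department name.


LEFT JOIN keeps every row from employees (the left table); where dept_id has no match in departments, the department columns become NULL. Walk through each employee:
  - employee 1 (Yara): dept_id=NULL, no match -> kept with NULL
  - employee 2 (Wendy): dept_id=3 -> matches Product
  - employee 3 (Helen): dept_id=3 -> matches Product
  - employee 4 (Bob): dept_id=4 -> matches Design
  - employee 5 (Quinn): dept_id=3 -> matches Product
  - employee 6 (George): dept_id=1 -> matches Engineering
  - employee 7 (Mia): dept_id=1 -> matches Engineering
  - employee 8 (Beth): dept_id=NULL, no match -> kept with NULL
  - employee 9 (Iris): dept_id=1 -> matches Engineering
All 9 rows appear; 2 have NULL department.

SQL:
SELECT a.name, b.name AS department
FROM employees a
LEFT JOIN departments b ON a.dept_id = b.id

Result:
name   | department 
-------+------------
Yara   | NULL       
Wendy  | Product    
Helen  | Product    
Bob    | Design     
Quinn  | Product    
George | Engineering
Mia    | Engineering
Beth   | NULL       
Iris   | Engineering


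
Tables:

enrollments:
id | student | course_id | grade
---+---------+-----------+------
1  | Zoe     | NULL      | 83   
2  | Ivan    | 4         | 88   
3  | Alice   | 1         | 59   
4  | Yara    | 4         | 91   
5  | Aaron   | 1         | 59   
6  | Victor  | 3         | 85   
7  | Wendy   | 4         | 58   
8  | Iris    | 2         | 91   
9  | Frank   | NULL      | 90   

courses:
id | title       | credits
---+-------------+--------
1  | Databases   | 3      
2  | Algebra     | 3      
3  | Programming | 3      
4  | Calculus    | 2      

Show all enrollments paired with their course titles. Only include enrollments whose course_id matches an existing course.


INNER JOIN keeps only enrollments rows whose course_id matches an id in courses. Walk through each enrollment:
  - enrollment 1 (Zoe): course_id=NULL, no match -> dropped
  - enrollment 2 (Ivan): course_id=4 -> matches Calculus
  - enrollment 3 (Alice): course_id=1 -> matches Databases
  - enrollment 4 (Yara): course_id=4 -> matches Calculus
  - enrollment 5 (Aaron): course_id=1 -> matches Databases
  - enrollment 6 (Victor): course_id=3 -> matches Programming
  - enrollment 7 (Wendy): course_id=4 -> matches Calculus
  - enrollment 8 (Iris): course_id=2 -> matches Algebra
  - enrollment 9 (Frank): course_id=NULL, no match -> dropped
So 2 of 9 rows are dropped.

SQL:
SELECT a.student, b.title AS course
FROM enrollments a
INNER JOIN courses b ON a.course_id = b.id

Result:
student | course     
--------+------------
Ivan    | Calculus   
Alice   | Databases  
Yara    | Calculus   
Aaron   | Databases  
Victor  | Programming
Wendy   | Calculus   
Iris    | Algebra    


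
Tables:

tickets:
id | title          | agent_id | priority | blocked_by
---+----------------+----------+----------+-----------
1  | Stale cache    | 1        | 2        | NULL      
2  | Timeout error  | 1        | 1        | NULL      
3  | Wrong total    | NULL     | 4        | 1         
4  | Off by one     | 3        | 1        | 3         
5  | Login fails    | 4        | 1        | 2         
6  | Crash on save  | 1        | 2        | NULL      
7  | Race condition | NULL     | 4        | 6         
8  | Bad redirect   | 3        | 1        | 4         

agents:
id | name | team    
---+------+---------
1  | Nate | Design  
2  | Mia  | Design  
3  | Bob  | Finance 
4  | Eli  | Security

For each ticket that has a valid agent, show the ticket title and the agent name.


INNER JOIN keeps only tickets rows whose agent_id matches an id in agents. Walk through each ticket:
  - ticket 1 (Stale cache): agent_id=1 -> matches Nate
  - ticket 2 (Timeout error): agent_id=1 -> matches Nate
  - ticket 3 (Wrong total): agent_id=NULL, no match -> dropped
  - ticket 4 (Off by one): agent_id=3 -> matches Bob
  - ticket 5 (Login fails): agent_id=4 -> matches Eli
  - ticket 6 (Crash on save): agent_id=1 -> matches Nate
  - ticket 7 (Race condition): agent_id=NULL, no match -> dropped
  - ticket 8 (Bad redirect): agent_id=3 -> matches Bob
So 2 of 8 rows are dropped.

SQL:
SELECT a.title, b.name AS agent
FROM tickets a
INNER JOIN agents b ON a.agent_id = b.id

Result:
title         | agent
--------------+------
Stale cache   | Nate 
Timeout error | Nate 
Off by one    | Bob  
Login fails   | Eli  
Crash on save | Nate 
Bad redirect  | Bob  


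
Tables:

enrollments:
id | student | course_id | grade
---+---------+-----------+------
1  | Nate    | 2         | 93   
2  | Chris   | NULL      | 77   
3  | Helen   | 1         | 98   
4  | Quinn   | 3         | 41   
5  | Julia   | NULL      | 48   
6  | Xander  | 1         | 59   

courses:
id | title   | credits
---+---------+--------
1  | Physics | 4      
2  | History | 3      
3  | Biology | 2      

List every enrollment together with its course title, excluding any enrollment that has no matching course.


INNER JOIN keeps only enrollments rows whose course_id matches an id in courses. Walk through each enrollment:
  - enrollment 1 (Nate): course_id=2 -> matches History
  - enrollment 2 (Chris): course_id=NULL, no match -> dropped
  - enrollment 3 (Helen): course_id=1 -> matches Physics
  - enrollment 4 (Quinn): course_id=3 -> matches Biology
  - enrollment 5 (Julia): course_id=NULL, no match -> dropped
  - enrollment 6 (Xander): course_id=1 -> matches Physics
So 2 of 6 rows are dropped.

SQL:
SELECT a.student, b.title AS course
FROM enrollments a
INNER JOIN courses b ON a.course_id = b.id

Result:
student | course 
--------+--------
Nate    | History
Helen   | Physics
Quinn   | Biology
Xander  | Physics


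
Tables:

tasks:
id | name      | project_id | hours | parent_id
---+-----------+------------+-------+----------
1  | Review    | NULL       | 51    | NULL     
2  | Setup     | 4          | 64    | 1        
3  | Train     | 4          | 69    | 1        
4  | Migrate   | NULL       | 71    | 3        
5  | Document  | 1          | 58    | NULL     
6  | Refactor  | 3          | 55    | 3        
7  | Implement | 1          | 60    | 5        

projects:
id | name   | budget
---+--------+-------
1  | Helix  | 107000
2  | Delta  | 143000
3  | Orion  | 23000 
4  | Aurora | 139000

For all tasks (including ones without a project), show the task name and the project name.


LEFT JOIN keeps every row from tasks (the left table); where project_id has no match in projects, the project columns become NULL. Walk through each task:
  - task 1 (Review): project_id=NULL, no match -> kept with NULL
  - task 2 (Setup): project_id=4 -> matches Aurora
  - task 3 (Train): project_id=4 -> matches Aurora
  - task 4 (Migrate): project_id=NULL, no match -> kept with NULL
  - task 5 (Document): project_id=1 -> matches Helix
  - task 6 (Refactor): project_id=3 -> matches Orion
  - task 7 (Implement): project_id=1 -> matches Helix
All 7 rows appear; 2 have NULL project.

SQL:
SELECT a.name, b.name AS project
FROM tasks a
LEFT JOIN projects b ON a.project_id = b.id

Result:
name      | project
----------+--------
Review    | NULL   
Setup     | Aurora 
Train     | Aurora 
Migrate   | NULL   
Document  | Helix  
Refactor  | Orion  
Implement | Helix  


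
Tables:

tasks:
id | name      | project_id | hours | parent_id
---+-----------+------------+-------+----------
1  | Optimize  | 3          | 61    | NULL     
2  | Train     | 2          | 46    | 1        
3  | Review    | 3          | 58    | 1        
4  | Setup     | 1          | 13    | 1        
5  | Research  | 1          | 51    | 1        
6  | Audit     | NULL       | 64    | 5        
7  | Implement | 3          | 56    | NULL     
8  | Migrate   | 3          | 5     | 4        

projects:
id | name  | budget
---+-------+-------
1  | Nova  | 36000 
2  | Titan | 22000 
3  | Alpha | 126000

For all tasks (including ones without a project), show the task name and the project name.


LEFT JOIN keeps every row from tasks (the left table); where project_id has no match in projects, the project columns become NULL. Walk through each task:
  - task 1 (Optimize): project_id=3 -> matches Alpha
  - task 2 (Train): project_id=2 -> matches Titan
  - task 3 (Review): project_id=3 -> matches Alpha
  - task 4 (Setup): project_id=1 -> matches Nova
  - task 5 (Research): project_id=1 -> matches Nova
  - task 6 (Audit): project_id=NULL, no match -> kept with NULL
  - task 7 (Implement): project_id=3 -> matches Alpha
  - task 8 (Migrate): project_id=3 -> matches Alpha
All 8 rows appear; 1 has NULL project.

SQL:
SELECT a.name, b.name AS project
FROM tasks a
LEFT JOIN projects b ON a.project_id = b.id

Result:
name      | project
----------+--------
Optimize  | Alpha  
Train     | Titan  
Review    | Alpha  
Setup     | Nova   
Research  | Nova   
Audit     | NULL   
Implement | Alpha  
Migrate   | Alpha  


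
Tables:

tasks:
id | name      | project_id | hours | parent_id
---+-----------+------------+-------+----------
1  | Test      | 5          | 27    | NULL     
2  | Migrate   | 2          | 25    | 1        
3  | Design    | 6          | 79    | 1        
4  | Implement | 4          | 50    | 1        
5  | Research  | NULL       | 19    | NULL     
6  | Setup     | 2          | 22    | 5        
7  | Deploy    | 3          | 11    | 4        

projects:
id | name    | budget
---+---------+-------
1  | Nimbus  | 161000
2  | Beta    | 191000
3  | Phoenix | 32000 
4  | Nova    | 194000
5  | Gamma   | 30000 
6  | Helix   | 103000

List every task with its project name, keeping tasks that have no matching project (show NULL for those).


LEFT JOIN keeps every row from tasks (the left table); where project_id has no match in projects, the project columns become NULL. Walk through each task:
  - task 1 (Test): project_id=5 -> matches Gamma
  - task 2 (Migrate): project_id=2 -> matches Beta
  - task 3 (Design): project_id=6 -> matches Helix
  - task 4 (Implement): project_id=4 -> matches Nova
  - task 5 (Research): project_id=NULL, no match -> kept with NULL
  - task 6 (Setup): project_id=2 -> matches Beta
  - task 7 (Deploy): project_id=3 -> matches Phoenix
All 7 rows appear; 1 has NULL project.

SQL:
SELECT a.name, b.name AS project
FROM tasks a
LEFT JOIN projects b ON a.project_id = b.id

Result:
name      | project
----------+--------
Test      | Gamma  
Migrate   | Beta   
Design    | Helix  
Implement | Nova   
Research  | NULL   
Setup     | Beta   
Deploy    | Phoenix


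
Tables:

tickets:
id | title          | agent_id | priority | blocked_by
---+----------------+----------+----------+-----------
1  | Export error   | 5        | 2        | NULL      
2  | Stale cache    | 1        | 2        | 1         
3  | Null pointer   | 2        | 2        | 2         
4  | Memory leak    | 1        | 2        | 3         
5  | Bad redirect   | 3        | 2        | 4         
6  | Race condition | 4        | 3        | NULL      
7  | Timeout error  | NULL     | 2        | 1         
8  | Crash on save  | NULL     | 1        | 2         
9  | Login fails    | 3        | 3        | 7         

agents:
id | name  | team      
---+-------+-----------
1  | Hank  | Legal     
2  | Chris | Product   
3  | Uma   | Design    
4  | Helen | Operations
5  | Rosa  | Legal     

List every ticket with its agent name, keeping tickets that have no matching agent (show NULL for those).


LEFT JOIN keeps every row from tickets (the left table); where agent_id has no match in agents, the agent columns become NULL. Walk through each ticket:
  - ticket 1 (Export error): agent_id=5 -> matches Rosa
  - ticket 2 (Stale cache): agent_id=1 -> matches Hank
  - ticket 3 (Null pointer): agent_id=2 -> matches Chris
  - ticket 4 (Memory leak): agent_id=1 -> matches Hank
  - ticket 5 (Bad redirect): agent_id=3 -> matches Uma
  - ticket 6 (Race condition): agent_id=4 -> matches Helen
  - ticket 7 (Timeout error): agent_id=NULL, no match -> kept with NULL
  - ticket 8 (Crash on save): agent_id=NULL, no match -> kept with NULL
  - ticket 9 (Login fails): agent_id=3 -> matches Uma
All 9 rows appear; 2 have NULL agent.

SQL:
SELECT a.title, b.name AS agent
FROM tickets a
LEFT JOIN agents b ON a.agent_id = b.id

Result:
title          | agent
---------------+------
Export error   | Rosa 
Stale cache    | Hank 
Null pointer   | Chris
Memory leak    | Hank 
Bad redirect   | Uma  
Race condition | Helen
Timeout error  | NULL 
Crash on save  | NULL 
Login fails    | Uma  


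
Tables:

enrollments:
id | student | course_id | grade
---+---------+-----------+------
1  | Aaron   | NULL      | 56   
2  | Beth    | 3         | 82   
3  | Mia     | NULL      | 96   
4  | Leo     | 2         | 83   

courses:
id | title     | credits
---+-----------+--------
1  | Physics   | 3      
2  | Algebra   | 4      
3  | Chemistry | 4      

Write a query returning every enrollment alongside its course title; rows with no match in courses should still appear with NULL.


LEFT JOIN keeps every row from enrollments (the left table); where course_id has no match in courses, the course columns become NULL. Walk through each enrollment:
  - enrollment 1 (Aaron): course_id=NULL, no match -> kept with NULL
  - enrollment 2 (Beth): course_id=3 -> matches Chemistry
  - enrollment 3 (Mia): course_id=NULL, no match -> kept with NULL
  - enrollment 4 (Leo): course_id=2 -> matches Algebra
All 4 rows appear; 2 have NULL course.

SQL:
SELECT a.student, b.title AS course
FROM enrollments a
LEFT JOIN courses b ON a.course_id = b.id

Result:
student | course   
--------+----------
Aaron   | NULL     
Beth    | Chemistry
Mia     | NULL     
Leo     | Algebra  


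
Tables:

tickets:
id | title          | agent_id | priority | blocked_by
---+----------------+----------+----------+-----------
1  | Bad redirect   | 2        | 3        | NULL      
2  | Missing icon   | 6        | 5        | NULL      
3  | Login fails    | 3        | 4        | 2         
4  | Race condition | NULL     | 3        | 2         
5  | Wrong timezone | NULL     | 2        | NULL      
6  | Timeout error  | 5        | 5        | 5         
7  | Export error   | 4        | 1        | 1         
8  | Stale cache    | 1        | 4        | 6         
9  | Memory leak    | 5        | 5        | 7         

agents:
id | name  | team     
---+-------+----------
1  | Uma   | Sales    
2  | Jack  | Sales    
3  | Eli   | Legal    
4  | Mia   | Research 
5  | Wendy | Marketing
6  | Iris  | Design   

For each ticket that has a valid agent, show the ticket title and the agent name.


INNER JOIN keeps only tickets rows whose agent_id matches an id in agents. Walk through each ticket:
  - ticket 1 (Bad redirect): agent_id=2 -> matches Jack
  - ticket 2 (Missing icon): agent_id=6 -> matches Iris
  - ticket 3 (Login fails): agent_id=3 -> matches Eli
  - ticket 4 (Race condition): agent_id=NULL, no match -> dropped
  - ticket 5 (Wrong timezone): agent_id=NULL, no match -> dropped
  - ticket 6 (Timeout error): agent_id=5 -> matches Wendy
  - ticket 7 (Export error): agent_id=4 -> matches Mia
  - ticket 8 (Stale cache): agent_id=1 -> matches Uma
  - ticket 9 (Memory leak): agent_id=5 -> matches Wendy
So 2 of 9 rows are dropped.

SQL:
SELECT a.title, b.name AS agent
FROM tickets a
INNER JOIN agents b ON a.agent_id = b.id

Result:
title         | agent
--------------+------
Bad redirect  | Jack 
Missing icon  | Iris 
Login fails   | Eli  
Timeout error | Wendy
Export error  | Mia  
Stale cache   | Uma  
Memory leak   | Wendy


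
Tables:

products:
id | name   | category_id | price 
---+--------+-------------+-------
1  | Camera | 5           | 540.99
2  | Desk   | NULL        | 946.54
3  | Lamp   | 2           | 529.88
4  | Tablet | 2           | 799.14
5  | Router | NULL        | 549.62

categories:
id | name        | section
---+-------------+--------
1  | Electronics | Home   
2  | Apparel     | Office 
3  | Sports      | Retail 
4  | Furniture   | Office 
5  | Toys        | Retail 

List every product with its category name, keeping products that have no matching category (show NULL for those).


LEFT JOIN keeps every row from products (the left table); where category_id has no match in categories, the category columns become NULL. Walk through each product:
  - product 1 (Camera): category_id=5 -> matches Toys
  - product 2 (Desk): category_id=NULL, no match -> kept with NULL
  - product 3 (Lamp): category_id=2 -> matches Apparel
  - product 4 (Tablet): category_id=2 -> matches Apparel
  - product 5 (Router): category_id=NULL, no match -> kept with NULL
All 5 rows appear; 2 have NULL category.

SQL:
SELECT a.name, b.name AS category
FROM products a
LEFT JOIN categories b ON a.category_id = b.id

Result:
name   | category
-------+---------
Camera | Toys    
Desk   | NULL    
Lamp   | Apparel 
Tablet | Apparel 
Router | NULL    


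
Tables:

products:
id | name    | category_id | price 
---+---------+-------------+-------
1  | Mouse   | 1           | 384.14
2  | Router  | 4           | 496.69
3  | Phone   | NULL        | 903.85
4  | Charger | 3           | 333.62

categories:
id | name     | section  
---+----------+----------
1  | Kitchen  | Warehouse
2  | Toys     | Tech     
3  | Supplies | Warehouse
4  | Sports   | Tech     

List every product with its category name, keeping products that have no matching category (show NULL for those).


LEFT JOIN keeps every row from products (the left table); where category_id has no match in categories, the category columns become NULL. Walk through each product:
  - product 1 (Mouse): category_id=1 -> matches Kitchen
  - product 2 (Router): category_id=4 -> matches Sports
  - product 3 (Phone): category_id=NULL, no match -> kept with NULL
  - product 4 (Charger): category_id=3 -> matches Supplies
All 4 rows appear; 1 has NULL category.

SQL:
SELECT a.name, b.name AS category
FROM products a
LEFT JOIN categories b ON a.category_id = b.id

Result:
name    | category
--------+---------
Mouse   | Kitchen 
Router  | Sports  
Phone   | NULL    
Charger | Supplies


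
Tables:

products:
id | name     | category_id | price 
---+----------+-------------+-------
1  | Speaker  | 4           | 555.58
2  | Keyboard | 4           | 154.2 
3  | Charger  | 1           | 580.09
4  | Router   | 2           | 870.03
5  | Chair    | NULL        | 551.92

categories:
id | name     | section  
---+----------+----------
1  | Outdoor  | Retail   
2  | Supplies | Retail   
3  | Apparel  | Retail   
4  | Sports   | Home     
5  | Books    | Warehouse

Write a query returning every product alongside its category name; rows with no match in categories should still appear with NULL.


LEFT JOIN keeps every row from products (the left table); where category_id has no match in categories, the category columns become NULL. Walk through each product:
  - product 1 (Speaker): category_id=4 -> matches Sports
  - product 2 (Keyboard): category_id=4 -> matches Sports
  - product 3 (Charger): category_id=1 -> matches Outdoor
  - product 4 (Router): category_id=2 -> matches Supplies
  - product 5 (Chair): category_id=NULL, no match -> kept with NULL
All 5 rows appear; 1 has NULL category.

SQL:
SELECT a.name, b.name AS category
FROM products a
LEFT JOIN categories b ON a.category_id = b.id

Result:
name     | category
---------+---------
Speaker  | Sports  
Keyboard | Sports  
Charger  | Outdoor 
Router   | Supplies
Chair    | NULL    


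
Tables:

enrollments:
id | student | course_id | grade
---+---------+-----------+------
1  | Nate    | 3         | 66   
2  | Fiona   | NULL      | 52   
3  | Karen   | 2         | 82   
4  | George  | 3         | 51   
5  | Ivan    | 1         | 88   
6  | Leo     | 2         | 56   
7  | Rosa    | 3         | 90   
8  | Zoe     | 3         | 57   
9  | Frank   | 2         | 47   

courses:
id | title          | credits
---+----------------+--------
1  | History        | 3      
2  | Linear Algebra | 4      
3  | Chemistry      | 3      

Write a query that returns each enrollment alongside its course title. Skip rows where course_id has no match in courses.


INNER JOIN keeps only enrollments rows whose course_id matches an id in courses. Walk through each enrollment:
  - enrollment 1 (Nate): course_id=3 -> matches Chemistry
  - enrollment 2 (Fiona): course_id=NULL, no match -> dropped
  - enrollment 3 (Karen): course_id=2 -> matches Linear Algebra
  - enrollment 4 (George): course_id=3 -> matches Chemistry
  - enrollment 5 (Ivan): course_id=1 -> matches History
  - enrollment 6 (Leo): course_id=2 -> matches Linear Algebra
  - enrollment 7 (Rosa): course_id=3 -> matches Chemistry
  - enrollment 8 (Zoe): course_id=3 -> matches Chemistry
  - enrollment 9 (Frank): course_id=2 -> matches Linear Algebra
So 1 of 9 rows is dropped.

SQL:
SELECT a.student, b.title AS course
FROM enrollments a
INNER JOIN courses b ON a.course_id = b.id

Result:
student | course        
--------+---------------
Nate    | Chemistry     
Karen   | Linear Algebra
George  | Chemistry     
Ivan    | History       
Leo     | Linear Algebra
Rosa    | Chemistry     
Zoe     | Chemistry     
Frank   | Linear Algebra


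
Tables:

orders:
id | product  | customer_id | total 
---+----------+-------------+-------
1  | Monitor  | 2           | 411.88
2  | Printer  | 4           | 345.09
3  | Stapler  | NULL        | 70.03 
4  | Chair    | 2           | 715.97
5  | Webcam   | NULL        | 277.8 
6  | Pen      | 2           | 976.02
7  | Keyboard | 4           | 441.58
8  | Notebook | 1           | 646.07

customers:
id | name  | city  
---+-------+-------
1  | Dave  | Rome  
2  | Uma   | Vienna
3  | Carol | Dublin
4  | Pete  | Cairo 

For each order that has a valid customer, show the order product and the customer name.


INNER JOIN keeps only orders rows whose customer_id matches an id in customers. Walk through each order:
  - order 1 (Monitor): customer_id=2 -> matches Uma
  - order 2 (Printer): customer_id=4 -> matches Pete
  - order 3 (Stapler): customer_id=NULL, no match -> dropped
  - order 4 (Chair): customer_id=2 -> matches Uma
  - order 5 (Webcam): customer_id=NULL, no match -> dropped
  - order 6 (Pen): customer_id=2 -> matches Uma
  - order 7 (Keyboard): customer_id=4 -> matches Pete
  - order 8 (Notebook): customer_id=1 -> matches Dave
So 2 of 8 rows are dropped.

SQL:
SELECT a.product, b.name AS customer
FROM orders a
INNER JOIN customers b ON a.customer_id = b.id

Result:
product  | customer
---------+---------
Monitor  | Uma     
Printer  | Pete    
Chair    | Uma     
Pen      | Uma     
Keyboard | Pete    
Notebook | Dave    


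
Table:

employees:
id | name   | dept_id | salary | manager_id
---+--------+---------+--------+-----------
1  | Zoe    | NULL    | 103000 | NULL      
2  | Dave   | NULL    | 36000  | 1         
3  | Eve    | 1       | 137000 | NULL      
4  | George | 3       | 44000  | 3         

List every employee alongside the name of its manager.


This is a self-join: employees is joined to a second copy of itself, matching each row's manager_id to another row's id. Use LEFT JOIN so rows with manager_id=NULL are kept.
  - employee 1 (Zoe): manager_id=NULL -> NULL
  - employee 2 (Dave): manager_id=1 -> Zoe
  - employee 3 (Eve): manager_id=NULL -> NULL
  - employee 4 (George): manager_id=3 -> Eve

SQL:
SELECT a.name AS item, b.name AS manager
FROM employees a
LEFT JOIN employees b ON a.manager_id = b.id

Result:
item   | manager
-------+--------
Zoe    | NULL   
Dave   | Zoe    
Eve    | NULL   
George | Eve    


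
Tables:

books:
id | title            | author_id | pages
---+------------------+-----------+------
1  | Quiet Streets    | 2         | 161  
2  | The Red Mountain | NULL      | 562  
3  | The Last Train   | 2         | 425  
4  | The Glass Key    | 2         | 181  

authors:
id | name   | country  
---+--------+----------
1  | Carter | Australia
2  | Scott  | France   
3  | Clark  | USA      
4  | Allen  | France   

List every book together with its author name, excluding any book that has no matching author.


INNER JOIN keeps only books rows whose author_id matches an id in authors. Walk through each book:
  - book 1 (Quiet Streets): author_id=2 -> matches Scott
  - book 2 (The Red Mountain): author_id=NULL, no match -> dropped
  - book 3 (The Last Train): author_id=2 -> matches Scott
  - book 4 (The Glass Key): author_id=2 -> matches Scott
So 1 of 4 rows is dropped.

SQL:
SELECT a.title, b.name AS author
FROM books a
INNER JOIN authors b ON a.author_id = b.id

Result:
title          | author
---------------+-------
Quiet Streets  | Scott 
The Last Train | Scott 
The Glass Key  | Scott 


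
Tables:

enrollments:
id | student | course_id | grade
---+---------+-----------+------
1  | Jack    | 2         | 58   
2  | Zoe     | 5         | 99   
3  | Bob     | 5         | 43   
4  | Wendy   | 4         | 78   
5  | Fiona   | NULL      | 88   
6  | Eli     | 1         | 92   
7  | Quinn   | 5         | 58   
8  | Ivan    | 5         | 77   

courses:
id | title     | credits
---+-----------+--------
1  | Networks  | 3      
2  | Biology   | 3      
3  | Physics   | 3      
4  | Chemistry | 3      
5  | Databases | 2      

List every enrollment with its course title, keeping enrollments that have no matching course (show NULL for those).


LEFT JOIN keeps every row from enrollments (the left table); where course_id has no match in courses, the course columns become NULL. Walk through each enrollment:
  - enrollment 1 (Jack): course_id=2 -> matches Biology
  - enrollment 2 (Zoe): course_id=5 -> matches Databases
  - enrollment 3 (Bob): course_id=5 -> matches Databases
  - enrollment 4 (Wendy): course_id=4 -> matches Chemistry
  - enrollment 5 (Fiona): course_id=NULL, no match -> kept with NULL
  - enrollment 6 (Eli): course_id=1 -> matches Networks
  - enrollment 7 (Quinn): course_id=5 -> matches Databases
  - enrollment 8 (Ivan): course_id=5 -> matches Databases
All 8 rows appear; 1 has NULL course.

SQL:
SELECT a.student, b.title AS course
FROM enrollments a
LEFT JOIN courses b ON a.course_id = b.id

Result:
student | course   
--------+----------
Jack    | Biology  
Zoe     | Databases
Bob     | Databases
Wendy   | Chemistry
Fiona   | NULL     
Eli     | Networks 
Quinn   | Databases
Ivan    | Databases


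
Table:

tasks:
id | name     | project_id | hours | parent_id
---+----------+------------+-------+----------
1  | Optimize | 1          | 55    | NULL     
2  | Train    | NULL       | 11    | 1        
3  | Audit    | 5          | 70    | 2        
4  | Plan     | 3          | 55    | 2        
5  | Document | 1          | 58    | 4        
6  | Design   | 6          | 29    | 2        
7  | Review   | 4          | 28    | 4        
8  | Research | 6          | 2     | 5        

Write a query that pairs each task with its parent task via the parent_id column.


This is a self-join: tasks is joined to a second copy of itself, matching each row's parent_id to another row's id. Use LEFT JOIN so rows with parent_id=NULL are kept.
  - task 1 (Optimize): parent_id=NULL -> NULL
  - task 2 (Train): parent_id=1 -> Optimize
  - task 3 (Audit): parent_id=2 -> Train
  - task 4 (Plan): parent_id=2 -> Train
  - task 5 (Document): parent_id=4 -> Plan
  - task 6 (Design): parent_id=2 -> Train
  - task 7 (Review): parent_id=4 -> Plan
  - task 8 (Research): parent_id=5 -> Document

SQL:
SELECT a.name AS item, b.name AS parent
FROM tasks a
LEFT JOIN tasks b ON a.parent_id = b.id

Result:
item     | parent  
---------+---------
Optimize | NULL    
Train    | Optimize
Audit    | Train   
Plan     | Train   
Document | Plan    
Design   | Train   
Review   | Plan    
Research | Document


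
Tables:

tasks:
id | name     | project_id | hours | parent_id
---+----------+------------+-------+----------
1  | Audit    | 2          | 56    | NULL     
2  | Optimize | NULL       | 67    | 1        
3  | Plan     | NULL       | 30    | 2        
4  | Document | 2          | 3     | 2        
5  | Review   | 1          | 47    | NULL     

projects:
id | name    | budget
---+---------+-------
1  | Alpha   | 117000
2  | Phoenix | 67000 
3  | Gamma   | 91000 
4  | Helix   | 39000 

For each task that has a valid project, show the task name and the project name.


INNER JOIN keeps only tasks rows whose project_id matches an id in projects. Walk through each task:
  - task 1 (Audit): project_id=2 -> matches Phoenix
  - task 2 (Optimize): project_id=NULL, no match -> dropped
  - task 3 (Plan): project_id=NULL, no match -> dropped
  - task 4 (Document): project_id=2 -> matches Phoenix
  - task 5 (Review): project_id=1 -> matches Alpha
So 2 of 5 rows are dropped.

SQL:
SELECT a.name, b.name AS project
FROM tasks a
INNER JOIN projects b ON a.project_id = b.id

Result:
name     | project
---------+--------
Audit    | Phoenix
Document | Phoenix
Review   | Alpha  


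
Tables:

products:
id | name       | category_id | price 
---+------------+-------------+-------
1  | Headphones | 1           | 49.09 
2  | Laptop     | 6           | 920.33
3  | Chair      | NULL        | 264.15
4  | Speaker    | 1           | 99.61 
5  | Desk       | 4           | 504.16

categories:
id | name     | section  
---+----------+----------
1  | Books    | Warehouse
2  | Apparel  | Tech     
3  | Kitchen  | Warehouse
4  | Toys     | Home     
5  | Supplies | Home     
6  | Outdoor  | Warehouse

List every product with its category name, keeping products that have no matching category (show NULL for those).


LEFT JOIN keeps every row from products (the left table); where category_id has no match in categories, the category columns become NULL. Walk through each product:
  - product 1 (Headphones): category_id=1 -> matches Books
  - product 2 (Laptop): category_id=6 -> matches Outdoor
  - product 3 (Chair): category_id=NULL, no match -> kept with NULL
  - product 4 (Speaker): category_id=1 -> matches Books
  - product 5 (Desk): category_id=4 -> matches Toys
All 5 rows appear; 1 has NULL category.

SQL:
SELECT a.name, b.name AS category
FROM products a
LEFT JOIN categories b ON a.category_id = b.id

Result:
name       | category
-----------+---------
Headphones | Books   
Laptop     | Outdoor 
Chair      | NULL    
Speaker    | Books   
Desk       | Toys    


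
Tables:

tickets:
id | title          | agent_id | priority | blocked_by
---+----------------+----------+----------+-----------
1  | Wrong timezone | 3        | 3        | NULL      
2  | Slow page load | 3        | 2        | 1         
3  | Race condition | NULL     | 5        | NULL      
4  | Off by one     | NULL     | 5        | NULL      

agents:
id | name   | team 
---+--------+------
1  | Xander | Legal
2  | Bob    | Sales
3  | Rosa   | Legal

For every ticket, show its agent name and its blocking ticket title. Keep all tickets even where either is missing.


Two LEFT JOINs from the same base table tickets: one to agents via agent_id, one to tickets itself via blocked_by. Both are LEFT so every ticket is preserved.
Match against agents:
  - ticket 1 (Wrong timezone): agent_id=3 -> matches Rosa
  - ticket 2 (Slow page load): agent_id=3 -> matches Rosa
  - ticket 3 (Race condition): agent_id=NULL, no match -> kept with NULL
  - ticket 4 (Off by one): agent_id=NULL, no match -> kept with NULL
Match against tickets (self):
  - ticket 1 (Wrong timezone): blocked_by=NULL -> NULL
  - ticket 2 (Slow page load): blocked_by=1 -> Wrong timezone
  - ticket 3 (Race condition): blocked_by=NULL -> NULL
  - ticket 4 (Off by one): blocked_by=NULL -> NULL

SQL:
SELECT a.title, b.name AS agent, c.title AS blocked_by
FROM tickets a
LEFT JOIN agents b ON a.agent_id = b.id
LEFT JOIN tickets c ON a.blocked_by = c.id

Result:
title          | agent | blocked_by    
---------------+-------+---------------
Wrong timezone | Rosa  | NULL          
Slow page load | Rosa  | Wrong timezone
Race condition | NULL  | NULL          
Off by one     | NULL  | NULL          


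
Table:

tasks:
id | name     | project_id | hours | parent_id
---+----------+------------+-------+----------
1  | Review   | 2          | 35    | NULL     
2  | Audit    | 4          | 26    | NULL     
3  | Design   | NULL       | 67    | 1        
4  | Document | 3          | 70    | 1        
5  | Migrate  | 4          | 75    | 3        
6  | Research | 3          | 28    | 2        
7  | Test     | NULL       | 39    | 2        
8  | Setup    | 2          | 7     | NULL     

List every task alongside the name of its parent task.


This is a self-join: tasks is joined to a second copy of itself, matching each row's parent_id to another row's id. Use LEFT JOIN so rows with parent_id=NULL are kept.
  - task 1 (Review): parent_id=NULL -> NULL
  - task 2 (Audit): parent_id=NULL -> NULL
  - task 3 (Design): parent_id=1 -> Review
  - task 4 (Document): parent_id=1 -> Review
  - task 5 (Migrate): parent_id=3 -> Design
  - task 6 (Research): parent_id=2 -> Audit
  - task 7 (Test): parent_id=2 -> Audit
  - task 8 (Setup): parent_id=NULL -> NULL

SQL:
SELECT a.name AS item, b.name AS parent
FROM tasks a
LEFT JOIN tasks b ON a.parent_id = b.id

Result:
item     | parent
---------+-------
Review   | NULL  
Audit    | NULL  
Design   | Review
Document | Review
Migrate  | Design
Research | Audit 
Test     | Audit 
Setup    | NULL  


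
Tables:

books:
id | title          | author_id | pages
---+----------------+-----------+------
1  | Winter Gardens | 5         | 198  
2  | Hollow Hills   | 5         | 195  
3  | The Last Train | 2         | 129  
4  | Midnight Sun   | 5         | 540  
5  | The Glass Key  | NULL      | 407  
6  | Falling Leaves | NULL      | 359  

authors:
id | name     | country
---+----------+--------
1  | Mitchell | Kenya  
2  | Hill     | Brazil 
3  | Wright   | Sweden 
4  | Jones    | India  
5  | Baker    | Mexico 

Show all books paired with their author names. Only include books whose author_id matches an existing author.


INNER JOIN keeps only books rows whose author_id matches an id in authors. Walk through each book:
  - book 1 (Winter Gardens): author_id=5 -> matches Baker
  - book 2 (Hollow Hills): author_id=5 -> matches Baker
  - book 3 (The Last Train): author_id=2 -> matches Hill
  - book 4 (Midnight Sun): author_id=5 -> matches Baker
  - book 5 (The Glass Key): author_id=NULL, no match -> dropped
  - book 6 (Falling Leaves): author_id=NULL, no match -> dropped
So 2 of 6 rows are dropped.

SQL:
SELECT a.title, b.name AS author
FROM books a
INNER JOIN authors b ON a.author_id = b.id

Result:
title          | author
---------------+-------
Winter Gardens | Baker 
Hollow Hills   | Baker 
The Last Train | Hill  
Midnight Sun   | Baker 


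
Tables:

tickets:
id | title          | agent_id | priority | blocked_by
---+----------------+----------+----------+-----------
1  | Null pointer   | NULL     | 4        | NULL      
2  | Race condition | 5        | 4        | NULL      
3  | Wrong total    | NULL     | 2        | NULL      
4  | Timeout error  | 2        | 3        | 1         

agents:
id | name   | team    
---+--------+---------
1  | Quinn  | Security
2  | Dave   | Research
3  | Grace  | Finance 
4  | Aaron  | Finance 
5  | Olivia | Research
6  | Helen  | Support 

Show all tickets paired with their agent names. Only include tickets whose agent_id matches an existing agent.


INNER JOIN keeps only tickets rows whose agent_id matches an id in agents. Walk through each ticket:
  - ticket 1 (Null pointer): agent_id=NULL, no match -> dropped
  - ticket 2 (Race condition): agent_id=5 -> matches Olivia
  - ticket 3 (Wrong total): agent_id=NULL, no match -> dropped
  - ticket 4 (Timeout error): agent_id=2 -> matches Dave
So 2 of 4 rows are dropped.

SQL:
SELECT a.title, b.name AS agent
FROM tickets a
INNER JOIN agents b ON a.agent_id = b.id

Result:
title          | agent 
---------------+-------
Race condition | Olivia
Timeout error  | Dave  


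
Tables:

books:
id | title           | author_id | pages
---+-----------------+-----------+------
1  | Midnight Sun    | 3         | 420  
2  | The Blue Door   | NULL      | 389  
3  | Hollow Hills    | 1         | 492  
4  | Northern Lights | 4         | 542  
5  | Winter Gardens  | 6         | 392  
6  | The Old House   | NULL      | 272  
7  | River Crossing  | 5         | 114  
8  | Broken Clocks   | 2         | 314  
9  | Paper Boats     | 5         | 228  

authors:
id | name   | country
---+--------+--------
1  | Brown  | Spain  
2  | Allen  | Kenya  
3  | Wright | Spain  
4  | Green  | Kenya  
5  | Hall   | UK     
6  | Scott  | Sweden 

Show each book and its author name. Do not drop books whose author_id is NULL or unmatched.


LEFT JOIN keeps every row from books (the left table); where author_id has no match in authors, the author columns become NULL. Walk through each book:
  - book 1 (Midnight Sun): author_id=3 -> matches Wright
  - book 2 (The Blue Door): author_id=NULL, no match -> kept with NULL
  - book 3 (Hollow Hills): author_id=1 -> matches Brown
  - book 4 (Northern Lights): author_id=4 -> matches Green
  - book 5 (Winter Gardens): author_id=6 -> matches Scott
  - book 6 (The Old House): author_id=NULL, no match -> kept with NULL
  - book 7 (River Crossing): author_id=5 -> matches Hall
  - book 8 (Broken Clocks): author_id=2 -> matches Allen
  - book 9 (Paper Boats): author_id=5 -> matches Hall
All 9 rows appear; 2 have NULL author.

SQL:
SELECT a.title, b.name AS author
FROM books a
LEFT JOIN authors b ON a.author_id = b.id

Result:
title           | author
----------------+-------
Midnight Sun    | Wright
The Blue Door   | NULL  
Hollow Hills    | Brown 
Northern Lights | Green 
Winter Gardens  | Scott 
The Old House   | NULL  
River Crossing  | Hall  
Broken Clocks   | Allen 
Paper Boats     | Hall  
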